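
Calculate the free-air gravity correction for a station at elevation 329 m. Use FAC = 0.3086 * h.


FAC = 0.3086 * h
= 0.3086 * 329
= 101.5294 mGal

101.5294


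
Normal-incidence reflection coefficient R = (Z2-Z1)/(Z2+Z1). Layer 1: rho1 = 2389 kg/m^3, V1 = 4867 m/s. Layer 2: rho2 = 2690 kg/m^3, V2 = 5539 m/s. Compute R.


Z1 = 2389 * 4867 = 11627263
Z2 = 2690 * 5539 = 14899910
R = (14899910 - 11627263) / (14899910 + 11627263) = 3272647 / 26527173 = 0.1234

0.1234


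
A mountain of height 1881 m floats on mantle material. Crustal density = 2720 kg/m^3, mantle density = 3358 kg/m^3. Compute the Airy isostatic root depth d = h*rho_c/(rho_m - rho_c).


rho_m - rho_c = 3358 - 2720 = 638
d = 1881 * 2720 / 638
= 5116320 / 638
= 8019.31 m

8019.31


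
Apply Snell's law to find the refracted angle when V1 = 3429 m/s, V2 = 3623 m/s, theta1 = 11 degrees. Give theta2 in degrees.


sin(theta1) = sin(11 deg) = 0.190809
sin(theta2) = V2/V1 * sin(theta1) = 3623/3429 * 0.190809 = 0.201604
theta2 = arcsin(0.201604) = 11.6308 degrees

11.6308


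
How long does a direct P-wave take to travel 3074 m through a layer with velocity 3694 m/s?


t = x / V
= 3074 / 3694
= 0.8322 s

0.8322


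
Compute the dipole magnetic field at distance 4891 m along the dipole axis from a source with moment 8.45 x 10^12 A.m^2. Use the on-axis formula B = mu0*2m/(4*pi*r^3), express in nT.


m = 8.45 x 10^12 = 8450000000000 A.m^2
2m = 16900000000000 A.m^2
r^3 = 4891^3 = 117001919971
B = (4pi*10^-7) * 16900000000000 / (4*pi * 117001919971) * 1e9
= 21237166.338267 / 1470289488947.18 * 1e9
= 14444.2074 nT

14444.2074


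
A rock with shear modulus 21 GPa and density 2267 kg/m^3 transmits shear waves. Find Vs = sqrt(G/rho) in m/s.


Convert G to Pa: G = 21e9 Pa
Compute G/rho = 21e9 / 2267 = 9263343.6259
Vs = sqrt(9263343.6259) = 3043.57 m/s

3043.57


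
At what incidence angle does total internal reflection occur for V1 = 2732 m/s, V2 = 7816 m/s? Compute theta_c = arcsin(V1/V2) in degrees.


V1/V2 = 2732/7816 = 0.349539
theta_c = arcsin(0.349539) = 20.4591 degrees

20.4591


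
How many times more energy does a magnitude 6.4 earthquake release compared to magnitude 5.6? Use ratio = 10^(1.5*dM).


M2 - M1 = 6.4 - 5.6 = 0.8
1.5 * 0.8 = 1.2
ratio = 10^1.2 = 15.85

15.85


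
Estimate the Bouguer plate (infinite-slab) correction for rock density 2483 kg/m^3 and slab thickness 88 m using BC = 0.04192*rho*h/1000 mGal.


BC = 0.04192 * rho * h / 1000
= 0.04192 * 2483 * 88 / 1000
= 9.1597 mGal

9.1597


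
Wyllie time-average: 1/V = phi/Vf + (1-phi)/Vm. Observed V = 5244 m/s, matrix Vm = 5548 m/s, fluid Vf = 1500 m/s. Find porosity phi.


1/V - 1/Vm = 1/5244 - 1/5548 = 1.045e-05
1/Vf - 1/Vm = 1/1500 - 1/5548 = 0.00048642
phi = 1.045e-05 / 0.00048642 = 0.0215

0.0215


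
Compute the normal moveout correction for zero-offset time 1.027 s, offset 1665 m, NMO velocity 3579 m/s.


x/Vnmo = 1665/3579 = 0.465214
(x/Vnmo)^2 = 0.216424
t0^2 = 1.054729
sqrt(1.054729 + 0.216424) = 1.127454
dt = 1.127454 - 1.027 = 0.100454

0.100454


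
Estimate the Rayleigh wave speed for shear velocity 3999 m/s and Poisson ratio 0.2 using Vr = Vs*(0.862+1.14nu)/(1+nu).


Numerator factor = 0.862 + 1.14*0.2 = 1.09
Denominator = 1 + 0.2 = 1.2
Vr = 3999 * 1.09 / 1.2 = 3632.43 m/s

3632.43


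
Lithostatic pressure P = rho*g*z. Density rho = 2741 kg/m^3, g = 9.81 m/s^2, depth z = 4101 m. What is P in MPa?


P = rho * g * z / 1e6
= 2741 * 9.81 * 4101 / 1e6
= 110272650.21 / 1e6
= 110.2727 MPa

110.2727


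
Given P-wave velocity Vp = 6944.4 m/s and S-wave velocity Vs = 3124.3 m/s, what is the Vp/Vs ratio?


Vp/Vs = 6944.4 / 3124.3
= 2.2227

2.2227


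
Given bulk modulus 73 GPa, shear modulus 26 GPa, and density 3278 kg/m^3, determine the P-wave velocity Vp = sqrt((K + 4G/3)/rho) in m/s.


First compute the effective modulus:
K + 4G/3 = 73e9 + 4*26e9/3 = 107666666666.67 Pa
Then divide by density:
107666666666.67 / 3278 = 32845230.8318 Pa/(kg/m^3)
Take the square root:
Vp = sqrt(32845230.8318) = 5731.08 m/s

5731.08


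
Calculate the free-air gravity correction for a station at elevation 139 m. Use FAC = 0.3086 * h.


FAC = 0.3086 * h
= 0.3086 * 139
= 42.8954 mGal

42.8954


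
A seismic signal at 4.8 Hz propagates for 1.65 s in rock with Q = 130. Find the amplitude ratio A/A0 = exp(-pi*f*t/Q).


pi*f*t/Q = pi*4.8*1.65/130 = 0.191395
A/A0 = exp(-0.191395) = 0.825806

0.825806


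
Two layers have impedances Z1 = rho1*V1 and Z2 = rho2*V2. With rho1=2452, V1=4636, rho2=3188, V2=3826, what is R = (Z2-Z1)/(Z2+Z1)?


Z1 = 2452 * 4636 = 11367472
Z2 = 3188 * 3826 = 12197288
R = (12197288 - 11367472) / (12197288 + 11367472) = 829816 / 23564760 = 0.0352

0.0352


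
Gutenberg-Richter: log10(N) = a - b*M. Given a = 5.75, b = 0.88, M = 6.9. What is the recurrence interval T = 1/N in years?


log10(N) = 5.75 - 0.88*6.9 = -0.322
N = 10^-0.322 = 0.476431
T = 1/N = 1/0.476431 = 2.0989 years

2.0989


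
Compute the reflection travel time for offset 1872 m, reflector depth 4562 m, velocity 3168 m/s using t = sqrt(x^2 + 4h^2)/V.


x^2 + 4h^2 = 1872^2 + 4*4562^2 = 3504384 + 83247376 = 86751760
sqrt(86751760) = 9314.0625
t = 9314.0625 / 3168 = 2.94 s

2.94


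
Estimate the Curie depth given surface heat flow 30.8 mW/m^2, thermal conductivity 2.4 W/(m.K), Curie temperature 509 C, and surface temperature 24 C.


T_Curie - T_surf = 509 - 24 = 485 C
Convert q to W/m^2: 30.8 mW/m^2 = 0.0308 W/m^2
d = 485 * 2.4 / 0.0308 = 37792.21 m

37792.21


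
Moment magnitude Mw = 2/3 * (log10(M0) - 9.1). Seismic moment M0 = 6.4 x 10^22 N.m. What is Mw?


log10(M0) = log10(6.4 x 10^22) = 22.8062
Mw = 2/3 * (22.8062 - 9.1)
= 2/3 * 13.7062
= 9.14

9.14


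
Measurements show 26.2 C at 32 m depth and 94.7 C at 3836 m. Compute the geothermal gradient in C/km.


dT = 94.7 - 26.2 = 68.5 C
dz = 3836 - 32 = 3804 m
gradient = dT/dz * 1000 = 68.5/3804 * 1000 = 18.0074 C/km

18.0074


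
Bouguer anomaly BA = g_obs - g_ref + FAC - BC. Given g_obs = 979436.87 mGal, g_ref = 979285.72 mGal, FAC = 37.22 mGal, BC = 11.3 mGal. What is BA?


BA = g_obs - g_ref + FAC - BC
= 979436.87 - 979285.72 + 37.22 - 11.3
= 177.07 mGal

177.07


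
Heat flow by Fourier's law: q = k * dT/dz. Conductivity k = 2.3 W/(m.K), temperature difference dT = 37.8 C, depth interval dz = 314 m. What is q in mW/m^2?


q = k * dT / dz * 1000
= 2.3 * 37.8 / 314 * 1000
= 0.276879 * 1000
= 276.879 mW/m^2

276.879


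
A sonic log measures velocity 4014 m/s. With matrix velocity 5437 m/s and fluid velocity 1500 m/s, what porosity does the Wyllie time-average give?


1/V - 1/Vm = 1/4014 - 1/5437 = 6.52e-05
1/Vf - 1/Vm = 1/1500 - 1/5437 = 0.00048274
phi = 6.52e-05 / 0.00048274 = 0.1351

0.1351


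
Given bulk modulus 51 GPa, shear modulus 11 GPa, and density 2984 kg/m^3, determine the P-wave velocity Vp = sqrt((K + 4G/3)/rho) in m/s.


First compute the effective modulus:
K + 4G/3 = 51e9 + 4*11e9/3 = 65666666666.67 Pa
Then divide by density:
65666666666.67 / 2984 = 22006255.5853 Pa/(kg/m^3)
Take the square root:
Vp = sqrt(22006255.5853) = 4691.08 m/s

4691.08


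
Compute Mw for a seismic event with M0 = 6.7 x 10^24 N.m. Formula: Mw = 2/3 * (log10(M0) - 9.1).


log10(M0) = log10(6.7 x 10^24) = 24.8261
Mw = 2/3 * (24.8261 - 9.1)
= 2/3 * 15.7261
= 10.48

10.48


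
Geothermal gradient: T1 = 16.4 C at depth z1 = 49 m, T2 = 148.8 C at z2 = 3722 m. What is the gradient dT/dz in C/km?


dT = 148.8 - 16.4 = 132.4 C
dz = 3722 - 49 = 3673 m
gradient = dT/dz * 1000 = 132.4/3673 * 1000 = 36.0468 C/km

36.0468


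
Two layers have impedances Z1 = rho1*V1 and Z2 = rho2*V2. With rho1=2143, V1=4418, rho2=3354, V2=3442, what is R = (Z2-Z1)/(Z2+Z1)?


Z1 = 2143 * 4418 = 9467774
Z2 = 3354 * 3442 = 11544468
R = (11544468 - 9467774) / (11544468 + 9467774) = 2076694 / 21012242 = 0.0988

0.0988


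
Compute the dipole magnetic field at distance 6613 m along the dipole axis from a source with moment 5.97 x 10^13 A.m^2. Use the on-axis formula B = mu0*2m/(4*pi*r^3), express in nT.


m = 5.97 x 10^13 = 59700000000000 A.m^2
2m = 119400000000000 A.m^2
r^3 = 6613^3 = 289198188397
B = (4pi*10^-7) * 119400000000000 / (4*pi * 289198188397) * 1e9
= 150042465.135449 / 3634171616397.97 * 1e9
= 41286.5657 nT

41286.5657


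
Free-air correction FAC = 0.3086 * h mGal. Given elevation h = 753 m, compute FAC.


FAC = 0.3086 * h
= 0.3086 * 753
= 232.3758 mGal

232.3758


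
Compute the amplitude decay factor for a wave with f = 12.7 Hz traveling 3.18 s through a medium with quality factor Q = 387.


pi*f*t/Q = pi*12.7*3.18/387 = 0.327846
A/A0 = exp(-0.327846) = 0.720474

0.720474


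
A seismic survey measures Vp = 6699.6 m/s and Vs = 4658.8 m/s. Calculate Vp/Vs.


Vp/Vs = 6699.6 / 4658.8
= 1.4381

1.4381


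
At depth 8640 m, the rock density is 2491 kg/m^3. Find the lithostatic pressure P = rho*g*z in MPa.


P = rho * g * z / 1e6
= 2491 * 9.81 * 8640 / 1e6
= 211133174.4 / 1e6
= 211.1332 MPa

211.1332


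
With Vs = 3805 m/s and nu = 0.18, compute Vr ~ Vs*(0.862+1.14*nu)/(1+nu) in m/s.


Numerator factor = 0.862 + 1.14*0.18 = 1.0672
Denominator = 1 + 0.18 = 1.18
Vr = 3805 * 1.0672 / 1.18 = 3441.27 m/s

3441.27


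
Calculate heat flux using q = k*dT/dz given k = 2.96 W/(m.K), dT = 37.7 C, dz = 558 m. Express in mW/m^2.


q = k * dT / dz * 1000
= 2.96 * 37.7 / 558 * 1000
= 0.199986 * 1000
= 199.9857 mW/m^2

199.9857


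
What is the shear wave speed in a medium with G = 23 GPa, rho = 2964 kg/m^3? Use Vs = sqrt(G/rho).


Convert G to Pa: G = 23e9 Pa
Compute G/rho = 23e9 / 2964 = 7759784.0756
Vs = sqrt(7759784.0756) = 2785.64 m/s

2785.64


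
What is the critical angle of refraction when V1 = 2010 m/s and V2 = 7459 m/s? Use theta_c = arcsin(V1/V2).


V1/V2 = 2010/7459 = 0.269473
theta_c = arcsin(0.269473) = 15.6329 degrees

15.6329


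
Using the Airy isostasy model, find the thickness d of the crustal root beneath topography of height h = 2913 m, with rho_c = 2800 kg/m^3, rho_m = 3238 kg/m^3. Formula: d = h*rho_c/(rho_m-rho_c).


rho_m - rho_c = 3238 - 2800 = 438
d = 2913 * 2800 / 438
= 8156400 / 438
= 18621.92 m

18621.92


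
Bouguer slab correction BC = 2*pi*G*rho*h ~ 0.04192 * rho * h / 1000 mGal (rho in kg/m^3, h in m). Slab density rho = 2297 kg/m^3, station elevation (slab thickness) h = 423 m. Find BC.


BC = 0.04192 * rho * h / 1000
= 0.04192 * 2297 * 423 / 1000
= 40.7308 mGal

40.7308


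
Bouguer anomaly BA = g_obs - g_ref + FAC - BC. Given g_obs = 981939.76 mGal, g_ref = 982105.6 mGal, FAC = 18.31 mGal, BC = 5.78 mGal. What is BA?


BA = g_obs - g_ref + FAC - BC
= 981939.76 - 982105.6 + 18.31 - 5.78
= -153.31 mGal

-153.31


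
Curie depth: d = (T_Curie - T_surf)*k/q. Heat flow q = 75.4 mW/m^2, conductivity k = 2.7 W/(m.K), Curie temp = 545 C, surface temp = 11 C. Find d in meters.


T_Curie - T_surf = 545 - 11 = 534 C
Convert q to W/m^2: 75.4 mW/m^2 = 0.0754 W/m^2
d = 534 * 2.7 / 0.0754 = 19122.02 m

19122.02


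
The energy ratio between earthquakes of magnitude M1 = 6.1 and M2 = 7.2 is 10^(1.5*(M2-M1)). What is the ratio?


M2 - M1 = 7.2 - 6.1 = 1.1
1.5 * 1.1 = 1.65
ratio = 10^1.65 = 44.67

44.67


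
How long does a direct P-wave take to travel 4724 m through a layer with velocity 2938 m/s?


t = x / V
= 4724 / 2938
= 1.6079 s

1.6079


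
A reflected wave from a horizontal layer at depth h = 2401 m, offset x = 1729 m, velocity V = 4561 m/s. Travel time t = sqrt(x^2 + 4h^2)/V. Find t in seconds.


x^2 + 4h^2 = 1729^2 + 4*2401^2 = 2989441 + 23059204 = 26048645
sqrt(26048645) = 5103.7873
t = 5103.7873 / 4561 = 1.119 s

1.119


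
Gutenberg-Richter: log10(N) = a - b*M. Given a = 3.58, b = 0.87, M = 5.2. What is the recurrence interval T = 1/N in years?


log10(N) = 3.58 - 0.87*5.2 = -0.944
N = 10^-0.944 = 0.113763
T = 1/N = 1/0.113763 = 8.7902 years

8.7902


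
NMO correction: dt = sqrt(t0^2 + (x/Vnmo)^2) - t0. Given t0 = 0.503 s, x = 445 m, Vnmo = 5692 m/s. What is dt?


x/Vnmo = 445/5692 = 0.07818
(x/Vnmo)^2 = 0.006112
t0^2 = 0.253009
sqrt(0.253009 + 0.006112) = 0.509039
dt = 0.509039 - 0.503 = 0.006039

0.006039


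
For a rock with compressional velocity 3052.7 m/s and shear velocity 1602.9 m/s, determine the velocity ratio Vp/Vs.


Vp/Vs = 3052.7 / 1602.9
= 1.9045

1.9045


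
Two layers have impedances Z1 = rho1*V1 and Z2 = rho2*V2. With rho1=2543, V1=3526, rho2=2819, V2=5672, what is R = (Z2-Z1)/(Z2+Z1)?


Z1 = 2543 * 3526 = 8966618
Z2 = 2819 * 5672 = 15989368
R = (15989368 - 8966618) / (15989368 + 8966618) = 7022750 / 24955986 = 0.2814

0.2814


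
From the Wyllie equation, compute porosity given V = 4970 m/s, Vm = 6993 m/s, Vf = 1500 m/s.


1/V - 1/Vm = 1/4970 - 1/6993 = 5.821e-05
1/Vf - 1/Vm = 1/1500 - 1/6993 = 0.00052367
phi = 5.821e-05 / 0.00052367 = 0.1112

0.1112


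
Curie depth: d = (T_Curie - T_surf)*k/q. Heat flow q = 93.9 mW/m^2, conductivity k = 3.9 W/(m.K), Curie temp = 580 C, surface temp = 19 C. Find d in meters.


T_Curie - T_surf = 580 - 19 = 561 C
Convert q to W/m^2: 93.9 mW/m^2 = 0.0939 W/m^2
d = 561 * 3.9 / 0.0939 = 23300.32 m

23300.32


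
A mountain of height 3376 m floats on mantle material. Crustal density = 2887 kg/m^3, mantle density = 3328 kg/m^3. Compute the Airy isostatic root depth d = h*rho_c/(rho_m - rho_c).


rho_m - rho_c = 3328 - 2887 = 441
d = 3376 * 2887 / 441
= 9746512 / 441
= 22100.93 m

22100.93


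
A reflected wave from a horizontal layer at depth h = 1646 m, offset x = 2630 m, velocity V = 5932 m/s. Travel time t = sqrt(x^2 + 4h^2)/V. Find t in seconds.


x^2 + 4h^2 = 2630^2 + 4*1646^2 = 6916900 + 10837264 = 17754164
sqrt(17754164) = 4213.569
t = 4213.569 / 5932 = 0.7103 s

0.7103


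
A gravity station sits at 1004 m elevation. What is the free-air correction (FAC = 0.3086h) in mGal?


FAC = 0.3086 * h
= 0.3086 * 1004
= 309.8344 mGal

309.8344


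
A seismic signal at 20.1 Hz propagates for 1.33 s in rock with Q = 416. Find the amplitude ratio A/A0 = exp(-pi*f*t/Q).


pi*f*t/Q = pi*20.1*1.33/416 = 0.201885
A/A0 = exp(-0.201885) = 0.817189

0.817189


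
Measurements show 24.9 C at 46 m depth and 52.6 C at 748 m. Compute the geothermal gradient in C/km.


dT = 52.6 - 24.9 = 27.7 C
dz = 748 - 46 = 702 m
gradient = dT/dz * 1000 = 27.7/702 * 1000 = 39.4587 C/km

39.4587


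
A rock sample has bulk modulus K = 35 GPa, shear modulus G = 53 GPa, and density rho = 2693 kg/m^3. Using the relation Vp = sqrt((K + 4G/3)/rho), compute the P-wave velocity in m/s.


First compute the effective modulus:
K + 4G/3 = 35e9 + 4*53e9/3 = 105666666666.67 Pa
Then divide by density:
105666666666.67 / 2693 = 39237529.3972 Pa/(kg/m^3)
Take the square root:
Vp = sqrt(39237529.3972) = 6263.99 m/s

6263.99


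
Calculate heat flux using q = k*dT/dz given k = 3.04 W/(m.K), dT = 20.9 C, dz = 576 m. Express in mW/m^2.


q = k * dT / dz * 1000
= 3.04 * 20.9 / 576 * 1000
= 0.110306 * 1000
= 110.3056 mW/m^2

110.3056


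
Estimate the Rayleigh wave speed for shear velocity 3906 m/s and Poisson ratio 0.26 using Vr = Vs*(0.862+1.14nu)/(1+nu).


Numerator factor = 0.862 + 1.14*0.26 = 1.1584
Denominator = 1 + 0.26 = 1.26
Vr = 3906 * 1.1584 / 1.26 = 3591.04 m/s

3591.04


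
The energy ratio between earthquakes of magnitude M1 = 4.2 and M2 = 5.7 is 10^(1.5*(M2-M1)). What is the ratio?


M2 - M1 = 5.7 - 4.2 = 1.5
1.5 * 1.5 = 2.25
ratio = 10^2.25 = 177.83

177.83


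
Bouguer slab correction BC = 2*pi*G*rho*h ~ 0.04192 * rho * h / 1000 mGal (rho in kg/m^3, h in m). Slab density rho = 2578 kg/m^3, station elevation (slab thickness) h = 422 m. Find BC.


BC = 0.04192 * rho * h / 1000
= 0.04192 * 2578 * 422 / 1000
= 45.6054 mGal

45.6054


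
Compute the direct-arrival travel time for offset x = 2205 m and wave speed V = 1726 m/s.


t = x / V
= 2205 / 1726
= 1.2775 s

1.2775


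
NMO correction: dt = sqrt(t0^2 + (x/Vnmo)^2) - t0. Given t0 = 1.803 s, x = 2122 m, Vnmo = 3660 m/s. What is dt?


x/Vnmo = 2122/3660 = 0.579781
(x/Vnmo)^2 = 0.336146
t0^2 = 3.250809
sqrt(3.250809 + 0.336146) = 1.893926
dt = 1.893926 - 1.803 = 0.090926

0.090926


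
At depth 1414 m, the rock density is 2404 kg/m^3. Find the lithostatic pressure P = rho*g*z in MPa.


P = rho * g * z / 1e6
= 2404 * 9.81 * 1414 / 1e6
= 33346701.36 / 1e6
= 33.3467 MPa

33.3467


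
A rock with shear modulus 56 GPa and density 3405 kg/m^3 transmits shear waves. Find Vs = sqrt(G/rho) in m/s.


Convert G to Pa: G = 56e9 Pa
Compute G/rho = 56e9 / 3405 = 16446402.3495
Vs = sqrt(16446402.3495) = 4055.42 m/s

4055.42


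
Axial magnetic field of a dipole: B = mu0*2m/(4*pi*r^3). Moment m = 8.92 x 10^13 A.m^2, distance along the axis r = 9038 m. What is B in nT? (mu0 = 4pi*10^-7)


m = 8.92 x 10^13 = 89200000000000 A.m^2
2m = 178400000000000 A.m^2
r^3 = 9038^3 = 738273042872
B = (4pi*10^-7) * 178400000000000 / (4*pi * 738273042872) * 1e9
= 224184051.760168 / 9277412671320.23 * 1e9
= 24164.5014 nT

24164.5014


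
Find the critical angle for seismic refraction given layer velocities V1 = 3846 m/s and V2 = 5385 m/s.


V1/V2 = 3846/5385 = 0.714206
theta_c = arcsin(0.714206) = 45.5782 degrees

45.5782


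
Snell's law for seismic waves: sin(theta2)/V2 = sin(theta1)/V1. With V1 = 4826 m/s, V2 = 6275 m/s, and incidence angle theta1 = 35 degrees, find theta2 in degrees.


sin(theta1) = sin(35 deg) = 0.573576
sin(theta2) = V2/V1 * sin(theta1) = 6275/4826 * 0.573576 = 0.745792
theta2 = arcsin(0.745792) = 48.2272 degrees

48.2272


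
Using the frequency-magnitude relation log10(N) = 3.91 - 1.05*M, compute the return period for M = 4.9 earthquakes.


log10(N) = 3.91 - 1.05*4.9 = -1.235
N = 10^-1.235 = 0.05821
T = 1/N = 1/0.05821 = 17.1791 years

17.1791


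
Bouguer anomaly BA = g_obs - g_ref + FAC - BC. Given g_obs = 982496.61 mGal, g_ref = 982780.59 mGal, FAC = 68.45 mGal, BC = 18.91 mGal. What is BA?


BA = g_obs - g_ref + FAC - BC
= 982496.61 - 982780.59 + 68.45 - 18.91
= -234.44 mGal

-234.44


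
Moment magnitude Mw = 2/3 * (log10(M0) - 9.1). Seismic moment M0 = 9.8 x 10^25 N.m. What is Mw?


log10(M0) = log10(9.8 x 10^25) = 25.9912
Mw = 2/3 * (25.9912 - 9.1)
= 2/3 * 16.8912
= 11.26

11.26


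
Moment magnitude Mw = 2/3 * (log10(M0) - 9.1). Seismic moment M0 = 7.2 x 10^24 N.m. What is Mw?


log10(M0) = log10(7.2 x 10^24) = 24.8573
Mw = 2/3 * (24.8573 - 9.1)
= 2/3 * 15.7573
= 10.5

10.5


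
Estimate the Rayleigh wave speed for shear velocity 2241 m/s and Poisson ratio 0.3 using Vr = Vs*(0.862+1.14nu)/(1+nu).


Numerator factor = 0.862 + 1.14*0.3 = 1.204
Denominator = 1 + 0.3 = 1.3
Vr = 2241 * 1.204 / 1.3 = 2075.51 m/s

2075.51


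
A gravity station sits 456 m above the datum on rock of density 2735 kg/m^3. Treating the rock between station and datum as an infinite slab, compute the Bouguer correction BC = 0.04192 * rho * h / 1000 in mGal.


BC = 0.04192 * rho * h / 1000
= 0.04192 * 2735 * 456 / 1000
= 52.2809 mGal

52.2809


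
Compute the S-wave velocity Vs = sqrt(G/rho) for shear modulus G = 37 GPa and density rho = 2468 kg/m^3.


Convert G to Pa: G = 37e9 Pa
Compute G/rho = 37e9 / 2468 = 14991896.2723
Vs = sqrt(14991896.2723) = 3871.94 m/s

3871.94


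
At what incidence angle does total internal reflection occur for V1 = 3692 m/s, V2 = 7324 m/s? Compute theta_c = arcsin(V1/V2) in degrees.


V1/V2 = 3692/7324 = 0.504096
theta_c = arcsin(0.504096) = 30.2714 degrees

30.2714


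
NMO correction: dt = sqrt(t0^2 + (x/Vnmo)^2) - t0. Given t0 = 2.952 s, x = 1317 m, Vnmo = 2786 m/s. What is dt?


x/Vnmo = 1317/2786 = 0.472721
(x/Vnmo)^2 = 0.223465
t0^2 = 8.714304
sqrt(8.714304 + 0.223465) = 2.98961
dt = 2.98961 - 2.952 = 0.03761

0.03761


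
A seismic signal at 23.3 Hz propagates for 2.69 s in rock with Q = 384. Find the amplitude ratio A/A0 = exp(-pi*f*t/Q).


pi*f*t/Q = pi*23.3*2.69/384 = 0.512775
A/A0 = exp(-0.512775) = 0.598832

0.598832


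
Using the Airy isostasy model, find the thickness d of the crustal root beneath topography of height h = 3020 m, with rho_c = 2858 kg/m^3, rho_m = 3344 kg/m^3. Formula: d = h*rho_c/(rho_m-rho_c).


rho_m - rho_c = 3344 - 2858 = 486
d = 3020 * 2858 / 486
= 8631160 / 486
= 17759.59 m

17759.59


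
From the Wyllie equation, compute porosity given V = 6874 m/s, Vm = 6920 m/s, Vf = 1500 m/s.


1/V - 1/Vm = 1/6874 - 1/6920 = 9.7e-07
1/Vf - 1/Vm = 1/1500 - 1/6920 = 0.00052216
phi = 9.7e-07 / 0.00052216 = 0.0019

0.0019


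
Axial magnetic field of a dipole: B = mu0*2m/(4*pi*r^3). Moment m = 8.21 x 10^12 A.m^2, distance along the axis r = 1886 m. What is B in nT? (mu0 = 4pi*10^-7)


m = 8.21 x 10^12 = 8210000000000 A.m^2
2m = 16420000000000 A.m^2
r^3 = 1886^3 = 6708494456
B = (4pi*10^-7) * 16420000000000 / (4*pi * 6708494456) * 1e9
= 20633980.548778 / 84301427598.47 * 1e9
= 244764.3075 nT

244764.3075


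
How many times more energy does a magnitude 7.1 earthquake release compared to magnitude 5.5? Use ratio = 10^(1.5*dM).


M2 - M1 = 7.1 - 5.5 = 1.6
1.5 * 1.6 = 2.4
ratio = 10^2.4 = 251.19

251.19


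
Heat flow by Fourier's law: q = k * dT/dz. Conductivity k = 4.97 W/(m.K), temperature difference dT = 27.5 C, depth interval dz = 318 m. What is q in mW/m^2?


q = k * dT / dz * 1000
= 4.97 * 27.5 / 318 * 1000
= 0.429796 * 1000
= 429.7956 mW/m^2

429.7956


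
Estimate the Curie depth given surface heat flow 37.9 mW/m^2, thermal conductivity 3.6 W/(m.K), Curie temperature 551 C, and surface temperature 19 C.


T_Curie - T_surf = 551 - 19 = 532 C
Convert q to W/m^2: 37.9 mW/m^2 = 0.0379 W/m^2
d = 532 * 3.6 / 0.0379 = 50532.98 m

50532.98


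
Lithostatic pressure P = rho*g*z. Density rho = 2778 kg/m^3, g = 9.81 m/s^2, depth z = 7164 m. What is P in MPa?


P = rho * g * z / 1e6
= 2778 * 9.81 * 7164 / 1e6
= 195234617.52 / 1e6
= 195.2346 MPa

195.2346


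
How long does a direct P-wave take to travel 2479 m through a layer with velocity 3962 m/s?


t = x / V
= 2479 / 3962
= 0.6257 s

0.6257


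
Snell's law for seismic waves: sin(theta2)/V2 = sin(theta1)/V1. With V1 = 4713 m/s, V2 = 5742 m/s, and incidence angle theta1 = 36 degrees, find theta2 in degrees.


sin(theta1) = sin(36 deg) = 0.587785
sin(theta2) = V2/V1 * sin(theta1) = 5742/4713 * 0.587785 = 0.716118
theta2 = arcsin(0.716118) = 45.7349 degrees

45.7349


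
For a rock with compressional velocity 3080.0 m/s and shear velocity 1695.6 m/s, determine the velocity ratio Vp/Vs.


Vp/Vs = 3080.0 / 1695.6
= 1.8165

1.8165


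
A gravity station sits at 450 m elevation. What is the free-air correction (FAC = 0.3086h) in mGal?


FAC = 0.3086 * h
= 0.3086 * 450
= 138.87 mGal

138.87


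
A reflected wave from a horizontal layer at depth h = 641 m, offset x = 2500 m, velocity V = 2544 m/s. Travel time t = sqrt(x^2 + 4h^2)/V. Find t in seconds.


x^2 + 4h^2 = 2500^2 + 4*641^2 = 6250000 + 1643524 = 7893524
sqrt(7893524) = 2809.5416
t = 2809.5416 / 2544 = 1.1044 s

1.1044


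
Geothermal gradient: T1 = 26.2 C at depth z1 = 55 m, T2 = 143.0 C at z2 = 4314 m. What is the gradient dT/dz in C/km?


dT = 143.0 - 26.2 = 116.8 C
dz = 4314 - 55 = 4259 m
gradient = dT/dz * 1000 = 116.8/4259 * 1000 = 27.4243 C/km

27.4243


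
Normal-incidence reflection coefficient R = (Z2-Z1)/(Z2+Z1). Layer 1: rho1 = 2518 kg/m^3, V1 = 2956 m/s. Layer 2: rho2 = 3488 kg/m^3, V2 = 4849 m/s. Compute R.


Z1 = 2518 * 2956 = 7443208
Z2 = 3488 * 4849 = 16913312
R = (16913312 - 7443208) / (16913312 + 7443208) = 9470104 / 24356520 = 0.3888

0.3888


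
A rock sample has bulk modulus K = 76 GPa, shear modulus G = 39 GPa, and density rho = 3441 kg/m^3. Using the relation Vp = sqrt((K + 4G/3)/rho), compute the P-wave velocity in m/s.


First compute the effective modulus:
K + 4G/3 = 76e9 + 4*39e9/3 = 128000000000.0 Pa
Then divide by density:
128000000000.0 / 3441 = 37198488.8114 Pa/(kg/m^3)
Take the square root:
Vp = sqrt(37198488.8114) = 6099.06 m/s

6099.06


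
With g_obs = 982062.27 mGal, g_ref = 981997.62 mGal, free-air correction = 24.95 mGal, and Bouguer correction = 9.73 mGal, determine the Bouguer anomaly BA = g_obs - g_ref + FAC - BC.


BA = g_obs - g_ref + FAC - BC
= 982062.27 - 981997.62 + 24.95 - 9.73
= 79.87 mGal

79.87


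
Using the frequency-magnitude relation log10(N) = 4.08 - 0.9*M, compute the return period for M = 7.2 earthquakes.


log10(N) = 4.08 - 0.9*7.2 = -2.4
N = 10^-2.4 = 0.003981
T = 1/N = 1/0.003981 = 251.1886 years

251.1886


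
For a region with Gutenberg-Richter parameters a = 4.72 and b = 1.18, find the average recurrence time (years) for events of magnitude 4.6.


log10(N) = 4.72 - 1.18*4.6 = -0.708
N = 10^-0.708 = 0.195884
T = 1/N = 1/0.195884 = 5.105 years

5.105


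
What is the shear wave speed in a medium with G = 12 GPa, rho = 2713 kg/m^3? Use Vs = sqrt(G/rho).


Convert G to Pa: G = 12e9 Pa
Compute G/rho = 12e9 / 2713 = 4423147.8069
Vs = sqrt(4423147.8069) = 2103.13 m/s

2103.13


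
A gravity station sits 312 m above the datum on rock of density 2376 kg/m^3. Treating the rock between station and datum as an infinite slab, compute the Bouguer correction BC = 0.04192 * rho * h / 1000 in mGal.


BC = 0.04192 * rho * h / 1000
= 0.04192 * 2376 * 312 / 1000
= 31.0758 mGal

31.0758


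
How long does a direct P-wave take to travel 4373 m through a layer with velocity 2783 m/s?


t = x / V
= 4373 / 2783
= 1.5713 s

1.5713


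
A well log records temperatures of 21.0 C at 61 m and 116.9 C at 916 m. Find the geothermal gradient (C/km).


dT = 116.9 - 21.0 = 95.9 C
dz = 916 - 61 = 855 m
gradient = dT/dz * 1000 = 95.9/855 * 1000 = 112.1637 C/km

112.1637


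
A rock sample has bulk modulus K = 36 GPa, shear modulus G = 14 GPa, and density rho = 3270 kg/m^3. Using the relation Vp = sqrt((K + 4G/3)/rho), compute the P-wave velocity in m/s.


First compute the effective modulus:
K + 4G/3 = 36e9 + 4*14e9/3 = 54666666666.67 Pa
Then divide by density:
54666666666.67 / 3270 = 16717635.0663 Pa/(kg/m^3)
Take the square root:
Vp = sqrt(16717635.0663) = 4088.72 m/s

4088.72


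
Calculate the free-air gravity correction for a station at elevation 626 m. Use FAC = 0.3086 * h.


FAC = 0.3086 * h
= 0.3086 * 626
= 193.1836 mGal

193.1836


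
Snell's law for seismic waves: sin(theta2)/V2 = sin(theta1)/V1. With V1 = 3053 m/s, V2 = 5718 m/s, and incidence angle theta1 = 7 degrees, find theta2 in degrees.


sin(theta1) = sin(7 deg) = 0.121869
sin(theta2) = V2/V1 * sin(theta1) = 5718/3053 * 0.121869 = 0.228251
theta2 = arcsin(0.228251) = 13.1941 degrees

13.1941


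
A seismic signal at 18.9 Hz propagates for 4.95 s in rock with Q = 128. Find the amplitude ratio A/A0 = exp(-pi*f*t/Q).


pi*f*t/Q = pi*18.9*4.95/128 = 2.296185
A/A0 = exp(-2.296185) = 0.100642

0.100642


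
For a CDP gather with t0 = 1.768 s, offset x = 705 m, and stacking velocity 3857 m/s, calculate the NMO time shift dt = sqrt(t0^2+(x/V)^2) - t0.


x/Vnmo = 705/3857 = 0.182785
(x/Vnmo)^2 = 0.03341
t0^2 = 3.125824
sqrt(3.125824 + 0.03341) = 1.777423
dt = 1.777423 - 1.768 = 0.009423

0.009423


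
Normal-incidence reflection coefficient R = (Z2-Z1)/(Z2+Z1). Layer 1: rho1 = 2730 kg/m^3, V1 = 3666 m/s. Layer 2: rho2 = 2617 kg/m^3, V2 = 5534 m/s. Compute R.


Z1 = 2730 * 3666 = 10008180
Z2 = 2617 * 5534 = 14482478
R = (14482478 - 10008180) / (14482478 + 10008180) = 4474298 / 24490658 = 0.1827

0.1827


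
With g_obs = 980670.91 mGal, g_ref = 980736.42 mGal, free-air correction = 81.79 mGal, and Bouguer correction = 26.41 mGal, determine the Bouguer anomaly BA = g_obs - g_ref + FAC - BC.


BA = g_obs - g_ref + FAC - BC
= 980670.91 - 980736.42 + 81.79 - 26.41
= -10.13 mGal

-10.13


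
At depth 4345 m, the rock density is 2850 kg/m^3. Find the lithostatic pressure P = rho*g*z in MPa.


P = rho * g * z / 1e6
= 2850 * 9.81 * 4345 / 1e6
= 121479682.5 / 1e6
= 121.4797 MPa

121.4797


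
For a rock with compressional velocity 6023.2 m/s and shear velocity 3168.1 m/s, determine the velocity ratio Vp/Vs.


Vp/Vs = 6023.2 / 3168.1
= 1.9012

1.9012


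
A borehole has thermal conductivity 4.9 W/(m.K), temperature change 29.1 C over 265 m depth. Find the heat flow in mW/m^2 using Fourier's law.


q = k * dT / dz * 1000
= 4.9 * 29.1 / 265 * 1000
= 0.538075 * 1000
= 538.0755 mW/m^2

538.0755


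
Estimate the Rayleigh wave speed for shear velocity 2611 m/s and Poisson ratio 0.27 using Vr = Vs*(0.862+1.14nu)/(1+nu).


Numerator factor = 0.862 + 1.14*0.27 = 1.1698
Denominator = 1 + 0.27 = 1.27
Vr = 2611 * 1.1698 / 1.27 = 2405.0 m/s

2405.0


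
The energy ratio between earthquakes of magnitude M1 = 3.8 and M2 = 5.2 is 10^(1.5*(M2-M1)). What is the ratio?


M2 - M1 = 5.2 - 3.8 = 1.4
1.5 * 1.4 = 2.1
ratio = 10^2.1 = 125.89

125.89


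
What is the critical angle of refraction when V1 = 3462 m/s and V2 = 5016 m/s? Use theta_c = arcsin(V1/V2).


V1/V2 = 3462/5016 = 0.690191
theta_c = arcsin(0.690191) = 43.6453 degrees

43.6453


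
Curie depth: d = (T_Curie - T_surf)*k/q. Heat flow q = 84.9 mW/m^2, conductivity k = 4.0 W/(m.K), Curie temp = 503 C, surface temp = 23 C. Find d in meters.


T_Curie - T_surf = 503 - 23 = 480 C
Convert q to W/m^2: 84.9 mW/m^2 = 0.0849 W/m^2
d = 480 * 4.0 / 0.0849 = 22614.84 m

22614.84


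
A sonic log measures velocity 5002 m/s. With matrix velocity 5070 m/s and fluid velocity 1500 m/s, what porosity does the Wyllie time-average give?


1/V - 1/Vm = 1/5002 - 1/5070 = 2.68e-06
1/Vf - 1/Vm = 1/1500 - 1/5070 = 0.00046943
phi = 2.68e-06 / 0.00046943 = 0.0057

0.0057


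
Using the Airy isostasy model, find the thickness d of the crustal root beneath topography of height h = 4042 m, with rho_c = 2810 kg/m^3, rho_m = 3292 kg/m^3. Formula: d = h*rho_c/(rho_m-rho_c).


rho_m - rho_c = 3292 - 2810 = 482
d = 4042 * 2810 / 482
= 11358020 / 482
= 23564.36 m

23564.36


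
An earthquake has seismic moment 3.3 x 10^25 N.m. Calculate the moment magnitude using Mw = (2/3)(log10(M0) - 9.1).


log10(M0) = log10(3.3 x 10^25) = 25.5185
Mw = 2/3 * (25.5185 - 9.1)
= 2/3 * 16.4185
= 10.95

10.95


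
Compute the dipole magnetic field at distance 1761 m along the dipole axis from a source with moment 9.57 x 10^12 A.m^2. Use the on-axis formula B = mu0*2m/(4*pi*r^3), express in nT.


m = 9.57 x 10^12 = 9570000000000 A.m^2
2m = 19140000000000 A.m^2
r^3 = 1761^3 = 5461074081
B = (4pi*10^-7) * 19140000000000 / (4*pi * 5461074081) * 1e9
= 24052033.355883 / 68625880854.32 * 1e9
= 350480.5047 nT

350480.5047


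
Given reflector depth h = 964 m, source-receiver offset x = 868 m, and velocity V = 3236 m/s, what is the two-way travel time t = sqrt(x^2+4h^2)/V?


x^2 + 4h^2 = 868^2 + 4*964^2 = 753424 + 3717184 = 4470608
sqrt(4470608) = 2114.3812
t = 2114.3812 / 3236 = 0.6534 s

0.6534


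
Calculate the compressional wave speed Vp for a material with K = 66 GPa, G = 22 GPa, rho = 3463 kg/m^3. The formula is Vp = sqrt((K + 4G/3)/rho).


First compute the effective modulus:
K + 4G/3 = 66e9 + 4*22e9/3 = 95333333333.33 Pa
Then divide by density:
95333333333.33 / 3463 = 27529117.3356 Pa/(kg/m^3)
Take the square root:
Vp = sqrt(27529117.3356) = 5246.82 m/s

5246.82


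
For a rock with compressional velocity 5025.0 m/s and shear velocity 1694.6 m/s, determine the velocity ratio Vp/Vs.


Vp/Vs = 5025.0 / 1694.6
= 2.9653

2.9653


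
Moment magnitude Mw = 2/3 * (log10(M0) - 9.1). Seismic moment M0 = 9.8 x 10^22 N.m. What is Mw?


log10(M0) = log10(9.8 x 10^22) = 22.9912
Mw = 2/3 * (22.9912 - 9.1)
= 2/3 * 13.8912
= 9.26

9.26


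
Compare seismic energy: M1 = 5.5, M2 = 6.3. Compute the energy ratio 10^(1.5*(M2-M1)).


M2 - M1 = 6.3 - 5.5 = 0.8
1.5 * 0.8 = 1.2
ratio = 10^1.2 = 15.85

15.85


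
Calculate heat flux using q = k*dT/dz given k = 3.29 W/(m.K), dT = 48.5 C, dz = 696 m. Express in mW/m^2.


q = k * dT / dz * 1000
= 3.29 * 48.5 / 696 * 1000
= 0.22926 * 1000
= 229.2601 mW/m^2

229.2601


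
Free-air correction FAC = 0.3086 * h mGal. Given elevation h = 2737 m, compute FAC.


FAC = 0.3086 * h
= 0.3086 * 2737
= 844.6382 mGal

844.6382


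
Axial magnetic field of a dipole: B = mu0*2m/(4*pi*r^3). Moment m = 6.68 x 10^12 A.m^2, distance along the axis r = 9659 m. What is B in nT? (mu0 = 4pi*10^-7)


m = 6.68 x 10^12 = 6680000000000 A.m^2
2m = 13360000000000 A.m^2
r^3 = 9659^3 = 901148778179
B = (4pi*10^-7) * 13360000000000 / (4*pi * 901148778179) * 1e9
= 16788671.140784 / 11324169525274.26 * 1e9
= 1482.5521 nT

1482.5521


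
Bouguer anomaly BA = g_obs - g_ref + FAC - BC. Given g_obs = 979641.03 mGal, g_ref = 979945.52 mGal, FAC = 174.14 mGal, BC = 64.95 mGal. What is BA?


BA = g_obs - g_ref + FAC - BC
= 979641.03 - 979945.52 + 174.14 - 64.95
= -195.3 mGal

-195.3


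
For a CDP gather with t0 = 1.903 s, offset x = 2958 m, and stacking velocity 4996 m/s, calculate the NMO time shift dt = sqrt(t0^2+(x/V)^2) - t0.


x/Vnmo = 2958/4996 = 0.592074
(x/Vnmo)^2 = 0.350551
t0^2 = 3.621409
sqrt(3.621409 + 0.350551) = 1.992978
dt = 1.992978 - 1.903 = 0.089978

0.089978


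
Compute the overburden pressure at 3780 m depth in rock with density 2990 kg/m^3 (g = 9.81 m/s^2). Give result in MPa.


P = rho * g * z / 1e6
= 2990 * 9.81 * 3780 / 1e6
= 110874582.0 / 1e6
= 110.8746 MPa

110.8746


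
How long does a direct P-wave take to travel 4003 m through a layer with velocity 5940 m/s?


t = x / V
= 4003 / 5940
= 0.6739 s

0.6739


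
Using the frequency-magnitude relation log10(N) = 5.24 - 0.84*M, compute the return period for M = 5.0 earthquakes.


log10(N) = 5.24 - 0.84*5.0 = 1.04
N = 10^1.04 = 10.964782
T = 1/N = 1/10.964782 = 0.0912 years

0.0912


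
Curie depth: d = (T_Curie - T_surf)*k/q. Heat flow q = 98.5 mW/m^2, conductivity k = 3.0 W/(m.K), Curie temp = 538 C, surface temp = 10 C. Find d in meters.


T_Curie - T_surf = 538 - 10 = 528 C
Convert q to W/m^2: 98.5 mW/m^2 = 0.0985 W/m^2
d = 528 * 3.0 / 0.0985 = 16081.22 m

16081.22


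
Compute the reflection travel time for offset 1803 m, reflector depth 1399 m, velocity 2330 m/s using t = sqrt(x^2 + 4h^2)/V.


x^2 + 4h^2 = 1803^2 + 4*1399^2 = 3250809 + 7828804 = 11079613
sqrt(11079613) = 3328.6053
t = 3328.6053 / 2330 = 1.4286 s

1.4286


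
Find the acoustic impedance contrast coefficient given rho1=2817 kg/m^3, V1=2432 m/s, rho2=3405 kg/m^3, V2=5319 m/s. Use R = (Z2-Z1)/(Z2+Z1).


Z1 = 2817 * 2432 = 6850944
Z2 = 3405 * 5319 = 18111195
R = (18111195 - 6850944) / (18111195 + 6850944) = 11260251 / 24962139 = 0.4511

0.4511


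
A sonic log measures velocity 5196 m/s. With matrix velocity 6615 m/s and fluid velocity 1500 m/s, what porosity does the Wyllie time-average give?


1/V - 1/Vm = 1/5196 - 1/6615 = 4.128e-05
1/Vf - 1/Vm = 1/1500 - 1/6615 = 0.0005155
phi = 4.128e-05 / 0.0005155 = 0.0801

0.0801


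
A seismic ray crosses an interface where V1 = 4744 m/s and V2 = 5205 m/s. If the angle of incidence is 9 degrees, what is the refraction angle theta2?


sin(theta1) = sin(9 deg) = 0.156434
sin(theta2) = V2/V1 * sin(theta1) = 5205/4744 * 0.156434 = 0.171636
theta2 = arcsin(0.171636) = 9.883 degrees

9.883


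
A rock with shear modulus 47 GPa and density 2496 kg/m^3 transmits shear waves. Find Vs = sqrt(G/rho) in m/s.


Convert G to Pa: G = 47e9 Pa
Compute G/rho = 47e9 / 2496 = 18830128.2051
Vs = sqrt(18830128.2051) = 4339.37 m/s

4339.37


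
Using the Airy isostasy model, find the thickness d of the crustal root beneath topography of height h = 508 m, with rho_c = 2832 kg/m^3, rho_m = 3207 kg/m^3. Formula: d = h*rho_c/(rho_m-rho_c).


rho_m - rho_c = 3207 - 2832 = 375
d = 508 * 2832 / 375
= 1438656 / 375
= 3836.42 m

3836.42


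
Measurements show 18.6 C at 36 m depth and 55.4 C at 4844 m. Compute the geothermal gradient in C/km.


dT = 55.4 - 18.6 = 36.8 C
dz = 4844 - 36 = 4808 m
gradient = dT/dz * 1000 = 36.8/4808 * 1000 = 7.6539 C/km

7.6539


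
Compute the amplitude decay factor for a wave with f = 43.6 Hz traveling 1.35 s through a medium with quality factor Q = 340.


pi*f*t/Q = pi*43.6*1.35/340 = 0.543865
A/A0 = exp(-0.543865) = 0.5805

0.5805


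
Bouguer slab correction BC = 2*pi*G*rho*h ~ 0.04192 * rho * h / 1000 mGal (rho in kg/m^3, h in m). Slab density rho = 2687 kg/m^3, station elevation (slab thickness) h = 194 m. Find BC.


BC = 0.04192 * rho * h / 1000
= 0.04192 * 2687 * 194 / 1000
= 21.852 mGal

21.852


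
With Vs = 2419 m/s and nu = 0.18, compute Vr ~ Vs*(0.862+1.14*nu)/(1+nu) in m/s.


Numerator factor = 0.862 + 1.14*0.18 = 1.0672
Denominator = 1 + 0.18 = 1.18
Vr = 2419 * 1.0672 / 1.18 = 2187.76 m/s

2187.76


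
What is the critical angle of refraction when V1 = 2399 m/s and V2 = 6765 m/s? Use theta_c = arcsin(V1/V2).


V1/V2 = 2399/6765 = 0.354619
theta_c = arcsin(0.354619) = 20.7701 degrees

20.7701


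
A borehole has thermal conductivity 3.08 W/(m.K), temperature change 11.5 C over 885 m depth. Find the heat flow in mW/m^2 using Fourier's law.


q = k * dT / dz * 1000
= 3.08 * 11.5 / 885 * 1000
= 0.040023 * 1000
= 40.0226 mW/m^2

40.0226


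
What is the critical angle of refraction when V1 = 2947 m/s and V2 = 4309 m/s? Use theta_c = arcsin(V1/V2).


V1/V2 = 2947/4309 = 0.683917
theta_c = arcsin(0.683917) = 43.1505 degrees

43.1505


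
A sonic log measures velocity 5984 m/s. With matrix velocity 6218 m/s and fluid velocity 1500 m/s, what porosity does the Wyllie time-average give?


1/V - 1/Vm = 1/5984 - 1/6218 = 6.29e-06
1/Vf - 1/Vm = 1/1500 - 1/6218 = 0.00050584
phi = 6.29e-06 / 0.00050584 = 0.0124

0.0124


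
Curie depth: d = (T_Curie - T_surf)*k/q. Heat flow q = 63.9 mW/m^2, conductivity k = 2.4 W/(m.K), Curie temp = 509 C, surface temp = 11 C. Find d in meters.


T_Curie - T_surf = 509 - 11 = 498 C
Convert q to W/m^2: 63.9 mW/m^2 = 0.0639 W/m^2
d = 498 * 2.4 / 0.0639 = 18704.23 m

18704.23


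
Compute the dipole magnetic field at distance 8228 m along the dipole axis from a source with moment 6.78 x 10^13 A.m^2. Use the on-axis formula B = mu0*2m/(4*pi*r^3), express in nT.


m = 6.78 x 10^13 = 67800000000000 A.m^2
2m = 135600000000000 A.m^2
r^3 = 8228^3 = 557035468352
B = (4pi*10^-7) * 135600000000000 / (4*pi * 557035468352) * 1e9
= 170399985.53071 / 6999914140654.37 * 1e9
= 24343.1537 nT

24343.1537


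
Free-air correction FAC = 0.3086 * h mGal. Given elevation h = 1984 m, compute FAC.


FAC = 0.3086 * h
= 0.3086 * 1984
= 612.2624 mGal

612.2624


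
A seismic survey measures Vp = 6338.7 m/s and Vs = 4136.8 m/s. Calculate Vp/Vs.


Vp/Vs = 6338.7 / 4136.8
= 1.5323

1.5323


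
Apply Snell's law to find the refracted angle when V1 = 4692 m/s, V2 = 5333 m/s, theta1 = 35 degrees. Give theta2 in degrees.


sin(theta1) = sin(35 deg) = 0.573576
sin(theta2) = V2/V1 * sin(theta1) = 5333/4692 * 0.573576 = 0.651936
theta2 = arcsin(0.651936) = 40.6877 degrees

40.6877


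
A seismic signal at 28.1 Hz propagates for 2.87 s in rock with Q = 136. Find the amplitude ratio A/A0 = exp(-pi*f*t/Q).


pi*f*t/Q = pi*28.1*2.87/136 = 1.862941
A/A0 = exp(-1.862941) = 0.155215

0.155215


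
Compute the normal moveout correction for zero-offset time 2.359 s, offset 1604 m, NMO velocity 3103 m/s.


x/Vnmo = 1604/3103 = 0.516919
(x/Vnmo)^2 = 0.267205
t0^2 = 5.564881
sqrt(5.564881 + 0.267205) = 2.414971
dt = 2.414971 - 2.359 = 0.055971

0.055971


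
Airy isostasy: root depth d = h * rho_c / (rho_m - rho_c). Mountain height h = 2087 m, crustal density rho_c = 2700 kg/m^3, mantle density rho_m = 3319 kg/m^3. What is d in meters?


rho_m - rho_c = 3319 - 2700 = 619
d = 2087 * 2700 / 619
= 5634900 / 619
= 9103.23 m

9103.23


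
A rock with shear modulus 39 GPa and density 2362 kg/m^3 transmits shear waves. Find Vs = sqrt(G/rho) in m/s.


Convert G to Pa: G = 39e9 Pa
Compute G/rho = 39e9 / 2362 = 16511430.9907
Vs = sqrt(16511430.9907) = 4063.43 m/s

4063.43
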